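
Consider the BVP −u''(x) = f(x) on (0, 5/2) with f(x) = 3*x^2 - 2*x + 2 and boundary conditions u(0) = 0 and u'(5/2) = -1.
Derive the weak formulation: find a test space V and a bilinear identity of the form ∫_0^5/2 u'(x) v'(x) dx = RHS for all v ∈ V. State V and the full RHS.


V = {v ∈ H^1(0, 5/2) : v(0) = 0} (test functions vanish at x = 0 where u is specified); weak form: ∫_0^5/2 u'v' dx = ∫_0^5/2 (3*x^2 - 2*x + 2) v dx − v(5/2) for all v ∈ V.

Multiply both sides by a test function v and integrate from 0 to 5/2:
  ∫_0^5/2 −u''(x) v(x) dx = ∫_0^5/2 f(x) v(x) dx.
Integrate the LHS by parts once:
  ∫_0^5/2 −u'' v dx = −[u'(x) v(x)]_0^5/2 + ∫_0^5/2 u'(x) v'(x) dx.
Thus ∫_0^5/2 u'(x) v'(x) dx = ∫_0^5/2 f(x) v(x) dx + [u'(x) v(x)]_0^5/2.
Choose V so that boundary terms are either known or forced to vanish.
Mixed BC: u(0) = 0 (Dirichlet) and u'(5/2) = -1 (Neumann). Define V = {v ∈ H^1(0, 5/2) : v(0) = 0}. Then [u' v]_0^5/2 = u'(5/2)·v(5/2) − u'(0)·0 = − v(5/2).
Weak formulation: find u (satisfying any essential BC) such that ∫_0^5/2 u'(x) v'(x) dx = ∫_0^5/2 f v dx − v(5/2) for all v ∈ V (Dirichlet at 0 absorbed into V; Neumann datum at x = 5/2 contributes the boundary term).
Substituting f(x) = 3*x^2 - 2*x + 2, the right-hand side is ∫_0^5/2 (3*x^2 - 2*x + 2) v dx − v(5/2).


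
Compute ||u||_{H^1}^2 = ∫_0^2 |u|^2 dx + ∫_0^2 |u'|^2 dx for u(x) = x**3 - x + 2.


||u||_{H^1}^2 = 7114/105

The H^1 norm (squared) on an interval (0, L) is
  ||u||_{H^1}^2 = ∫_0^L u(x)^2 dx + ∫_0^L u'(x)^2 dx.
Compute u'(x) = 3*x**2 - 1.
Then u(x)^2 = x**6 - 2*x**4 + 4*x**3 + x**2 - 4*x + 4 and u'(x)^2 = 9*x**4 - 6*x**2 + 1.
Integrate each monomial from 0 to 2 using ∫_0^2 c·x^n dx = c·2^(n+1)/(n+1):
  ∫_0^2 u(x)^2 dx = ∫_0^2 (x^6 - 2*x^4 + 4*x^3 + x^2 - 4*x + 4) dx. Term by term:
    ∫_0^2 x^6 dx = 128/7;  ∫_0^2 -2*x^4 dx = -64/5;  ∫_0^2 4*x^3 dx = 16;
    ∫_0^2 x^2 dx = 8/3;  ∫_0^2 -4*x dx = -8;  ∫_0^2 4 dx = 8.
  Sum: 128/7 − 64/5 + 16 + 8/3 − 8 + 8 = 2536/105.
  ∫_0^2 u'(x)^2 dx = ∫_0^2 (9*x^4 - 6*x^2 + 1) dx. Term by term:
    ∫_0^2 9*x^4 dx = 288/5;  ∫_0^2 -6*x^2 dx = -16;  ∫_0^2 1 dx = 2.
  Sum: 288/5 − 16 + 2 = 218/5.
Adding: ||u||_{H^1}^2 = 2536/105 + 218/5 = 7114/105.


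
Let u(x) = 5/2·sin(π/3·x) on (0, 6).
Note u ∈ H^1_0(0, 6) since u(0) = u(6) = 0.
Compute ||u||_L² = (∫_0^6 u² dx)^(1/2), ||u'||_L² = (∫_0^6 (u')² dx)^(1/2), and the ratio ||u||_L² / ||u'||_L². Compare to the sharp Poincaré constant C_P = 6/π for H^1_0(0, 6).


||u||_L² / ||u'||_L² = 3/π < C_P = 6/π.

u(x) = 5/2·sin(π/3·x), so u'(x) = 5*π*cos(π*x/3)/6.
Writing u(x) = A·sin(kπx/L) with A = 5/2 and k = 2, use ∫_0^L sin²(kπx/L) dx = L/2 and ∫_0^L cos²(kπx/L) dx = L/2.
u² = 25/4·sin²(π/3·x) and (u')² = 25*π^2/36·cos²(π/3·x), and each of sin², cos² integrates to L/2 = 3 over (0, 6).
∫_0^6 u² dx = 75/4, so ||u||_L² = 5*sqrt(3)/2.
∫_0^6 (u')² dx = 25*π^2/12, so ||u'||_L² = 5*sqrt(3)*π/6.
Ratio ||u||_L² / ||u'||_L² = 3/π.
Sharp Poincaré constant on H^1_0(0, 6) is C_P = L/π = 6/π, achieved by sin(π/6·x).
This is the k = 2 harmonic; the ratio L/(kπ) is strictly less than C_P = L/π, consistent with the sharp inequality ||u||_L² ≤ C_P ||u'||_L².


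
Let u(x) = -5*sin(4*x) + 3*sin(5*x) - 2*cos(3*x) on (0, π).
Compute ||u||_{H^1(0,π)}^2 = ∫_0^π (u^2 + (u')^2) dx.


||u||_{H^1(0,π)}^2 = 1600/7 + 699*π/2

u'(x) = 6*sin(3*x) - 20*cos(4*x) + 15*cos(5*x).
Expand u² and (u')² and integrate term by term on (0, π), using: for integers n ≥ 1, ∫_0^π sin²(nx) dx = ∫_0^π cos²(nx) dx = π/2; for n ≠ n', ∫_0^π sin(nx)sin(n'x) dx = ∫_0^π cos(nx)cos(n'x) dx = 0; and by product-to-sum, ∫_0^π sin(nx)cos(n'x) dx = ½∫_0^π [sin((n+n')x) + sin((n−n')x)] dx, which is 0 when n+n' is even and 2n/(n²−n'²) when n+n' is odd (it need not vanish on (0, π)).
  u² squared terms: (-5)²·∫sin(4x)² dx = 25·π/2 = 25*π/2;  (-2)²·∫cos(3x)² dx = 4·π/2 = 2*π;  (3)²·∫sin(5x)² dx = 9·π/2 = 9*π/2.
  u² cross terms: 2·(-5)·(-2)·∫sin(4x)·cos(3x) dx = 20·(8/7) = 160/7;  2·(-5)·(3)·∫sin(4x)·sin(5x) dx = -30·(0) = 0;  2·(-2)·(3)·∫cos(3x)·sin(5x) dx = -12·(0) = 0.
  So ∫_0^π u² dx = 25*π/2 + 2*π + 9*π/2 + 160/7 + 0 + 0 = 160/7 + 19*π.
  (u')² squared terms: (-20)²·∫cos(4x)² dx = 400·π/2 = 200*π;  (6)²·∫sin(3x)² dx = 36·π/2 = 18*π;  (15)²·∫cos(5x)² dx = 225·π/2 = 225*π/2.
  (u')² cross terms: 2·(-20)·(6)·∫cos(4x)·sin(3x) dx = -240·(-6/7) = 1440/7;  2·(-20)·(15)·∫cos(4x)·cos(5x) dx = -600·(0) = 0;  2·(6)·(15)·∫sin(3x)·cos(5x) dx = 180·(0) = 0.
  So ∫_0^π (u')² dx = 200*π + 18*π + 225*π/2 + 1440/7 + 0 + 0 = 1440/7 + 661*π/2.
||u||_{H^1}^2 = (160/7 + 19*π) + (1440/7 + 661*π/2) = 1600/7 + 699*π/2.


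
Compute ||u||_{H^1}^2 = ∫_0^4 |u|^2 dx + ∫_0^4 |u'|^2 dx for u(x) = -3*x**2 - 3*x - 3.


||u||_{H^1}^2 = 24216/5

The H^1 norm (squared) on an interval (0, L) is
  ||u||_{H^1}^2 = ∫_0^L u(x)^2 dx + ∫_0^L u'(x)^2 dx.
Compute u'(x) = -6*x - 3.
Then u(x)^2 = 9*x**4 + 18*x**3 + 27*x**2 + 18*x + 9 and u'(x)^2 = 36*x**2 + 36*x + 9.
Integrate each monomial from 0 to 4 using ∫_0^4 c·x^n dx = c·4^(n+1)/(n+1):
  ∫_0^4 u(x)^2 dx = ∫_0^4 (9*x^4 + 18*x^3 + 27*x^2 + 18*x + 9) dx. Term by term:
    ∫_0^4 9*x^4 dx = 9216/5;  ∫_0^4 18*x^3 dx = 1152;  ∫_0^4 27*x^2 dx = 576;
    ∫_0^4 18*x dx = 144;  ∫_0^4 9 dx = 36.
  Sum: 9216/5 + 1152 + 576 + 144 + 36 = 18756/5.
  ∫_0^4 u'(x)^2 dx = ∫_0^4 (36*x^2 + 36*x + 9) dx. Term by term:
    ∫_0^4 36*x^2 dx = 768;  ∫_0^4 36*x dx = 288;  ∫_0^4 9 dx = 36.
  Sum: 768 + 288 + 36 = 1092.
Adding: ||u||_{H^1}^2 = 18756/5 + 1092 = 24216/5.


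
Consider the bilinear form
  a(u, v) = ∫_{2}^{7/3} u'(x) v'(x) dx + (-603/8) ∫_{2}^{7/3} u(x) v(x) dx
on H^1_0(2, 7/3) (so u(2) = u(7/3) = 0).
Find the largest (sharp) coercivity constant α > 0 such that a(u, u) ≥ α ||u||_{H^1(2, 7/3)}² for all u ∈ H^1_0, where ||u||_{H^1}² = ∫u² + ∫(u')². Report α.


α = 9*(-67 + 8*π^2)/(8*(1 + 9*π^2))

Coercivity of a(·,·) on H^1_0(2, 7/3) means a(u, u) ≥ α ||u||_{H^1}² for every u ∈ H^1_0.
The interval has length L = 1/3, and Poincaré/coercivity depend only on L. Here a(u, u) = ∫(u')² + (-603/8)·∫u².
Here c = -603/8 < 0 with |c| < (π/L)² = 9*π^2, so coercivity still holds. The condition a(u,u) ≥ α||u||_{H^1}² reads (1−α)∫(u')² ≥ (α−c)∫u². Any admissible α is ≤ 1 (rapidly oscillating u have ∫u²/∫(u')² → 0), and α = 1 would force 0 ≥ (1−c)∫u², impossible since c < 1; so 1−α > 0. By the sharp Poincaré inequality on H^1_0 of an interval of length L, ∫(u')² ≥ (π/L)²∫u² with equality for the first sine mode sin(π(x−x₀)/L) (x₀ the left endpoint), so the inequality holds for all u iff (1−α)(π/L)² ≥ α − c, i.e. α ≤ ((π/L)² + c)/((π/L)² + 1) = (1 + c(L/π)²)/(1 + (L/π)²). (Direct route, valid since c ≤ 0: Poincaré gives c∫u² ≥ c(L/π)²∫(u')², so a(u,u) ≥ (1 + c(L/π)²)∫(u')², while ||u||_{H^1}² ≤ (1 + (L/π)²)∫(u')²; dividing yields the same α.) With (π/L)² = 9*π^2 and c = -603/8, the largest admissible constant is α = ((π/L)² + c)/((π/L)² + 1).
Simplifying, α = 9*(-67 + 8*π^2)/(8*(1 + 9*π^2)).


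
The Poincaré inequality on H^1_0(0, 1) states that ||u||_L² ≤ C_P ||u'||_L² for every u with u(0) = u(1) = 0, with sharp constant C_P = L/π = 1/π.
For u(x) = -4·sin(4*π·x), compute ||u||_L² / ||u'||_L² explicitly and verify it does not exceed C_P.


||u||_L² / ||u'||_L² = 1/(4*π) < C_P = 1/π.

u(x) = -4·sin(4*π·x), so u'(x) = -16*π*cos(4*π*x).
Writing u(x) = A·sin(kπx/L) with A = -4 and k = 4, use ∫_0^L sin²(kπx/L) dx = L/2 and ∫_0^L cos²(kπx/L) dx = L/2.
u² = 16·sin²(4*π·x) and (u')² = 256*π^2·cos²(4*π·x), and each of sin², cos² integrates to L/2 = 1/2 over (0, 1).
∫_0^1 u² dx = 8, so ||u||_L² = 2*sqrt(2).
∫_0^1 (u')² dx = 128*π^2, so ||u'||_L² = 8*sqrt(2)*π.
Ratio ||u||_L² / ||u'||_L² = 1/(4*π).
Sharp Poincaré constant on H^1_0(0, 1) is C_P = L/π = 1/π, achieved by sin(π·x).
This is the k = 4 harmonic; the ratio L/(kπ) is strictly less than C_P = L/π, consistent with the sharp inequality ||u||_L² ≤ C_P ||u'||_L².


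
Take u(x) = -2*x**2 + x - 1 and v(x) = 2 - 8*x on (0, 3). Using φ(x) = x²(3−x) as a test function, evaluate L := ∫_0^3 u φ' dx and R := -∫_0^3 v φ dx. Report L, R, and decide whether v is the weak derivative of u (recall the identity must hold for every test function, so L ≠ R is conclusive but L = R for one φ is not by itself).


LHS = 837/20, RHS = 837/10. No, v is not the weak derivative of u.

u(x) = -2*x**2 + x - 1, classical derivative u'(x) = 1 - 4*x.
φ(x) = x²(3−x), so φ'(x) = 3*x*(2 - x).
Note φ(0) = φ(3) = 0, so the boundary term u·φ vanishes.
LHS = ∫_0^3 u(x) φ'(x) dx = ∫_0^3 (6*x^4 - 15*x^3 + 9*x^2 - 6*x) dx. Term by term:
  ∫_0^3 6*x^4 dx = 1458/5;  ∫_0^3 -15*x^3 dx = -1215/4;  ∫_0^3 9*x^2 dx = 81;
  ∫_0^3 -6*x dx = -27.
Sum: 1458/5 − 1215/4 + 81 − 27 = 837/20.
So LHS = 837/20.
∫_0^3 v(x) φ(x) dx = ∫_0^3 (8*x^4 - 26*x^3 + 6*x^2) dx. Term by term:
  ∫_0^3 8*x^4 dx = 1944/5;  ∫_0^3 -26*x^3 dx = -1053/2;  ∫_0^3 6*x^2 dx = 54.
Sum: 1944/5 − 1053/2 + 54 = -837/10.
So RHS = -∫_0^3 v(x) φ(x) dx = 837/10.
LHS − RHS = -837/20 ≠ 0, so the identity fails.
(For a valid weak derivative the identity must hold for EVERY test function, in particular this one. The failure shows v is NOT the weak derivative of u.)
Correct weak derivative would be u'(x) = 1 - 4*x.


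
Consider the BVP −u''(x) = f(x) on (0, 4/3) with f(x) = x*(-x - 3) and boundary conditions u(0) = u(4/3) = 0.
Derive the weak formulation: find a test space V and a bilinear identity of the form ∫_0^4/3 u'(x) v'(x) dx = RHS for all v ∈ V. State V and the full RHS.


V = H^1_0(0, 4/3) (so v(0) = v(4/3) = 0); weak form: ∫_0^4/3 u'v' dx = ∫_0^4/3 (x*(-x - 3)) v dx for all v ∈ V.

Multiply both sides by a test function v and integrate from 0 to 4/3:
  ∫_0^4/3 −u''(x) v(x) dx = ∫_0^4/3 f(x) v(x) dx.
Integrate the LHS by parts once:
  ∫_0^4/3 −u'' v dx = −[u'(x) v(x)]_0^4/3 + ∫_0^4/3 u'(x) v'(x) dx.
Thus ∫_0^4/3 u'(x) v'(x) dx = ∫_0^4/3 f(x) v(x) dx + [u'(x) v(x)]_0^4/3.
Choose V so that boundary terms are either known or forced to vanish.
u is Dirichlet: u(0) = u(4/3) = 0. Let V = H^1_0(0, 4/3); then v(0) = v(4/3) = 0, and [u' v]_0^4/3 = 0.
Weak formulation: find u (satisfying any essential BC) such that ∫_0^4/3 u'(x) v'(x) dx = ∫_0^4/3 f v dx for all v ∈ V.
Substituting f(x) = x*(-x - 3), the right-hand side is ∫_0^4/3 (x*(-x - 3)) v dx.


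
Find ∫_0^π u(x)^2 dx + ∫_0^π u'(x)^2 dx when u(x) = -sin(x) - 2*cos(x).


||u||_{H^1(0,π)}^2 = 5*π

u'(x) = 2*sin(x) - cos(x).
Expand u² and (u')² and integrate term by term on (0, π), using: for integers n ≥ 1, ∫_0^π sin²(nx) dx = ∫_0^π cos²(nx) dx = π/2; for n ≠ n', ∫_0^π sin(nx)sin(n'x) dx = ∫_0^π cos(nx)cos(n'x) dx = 0; and by product-to-sum, ∫_0^π sin(nx)cos(n'x) dx = ½∫_0^π [sin((n+n')x) + sin((n−n')x)] dx, which is 0 when n+n' is even and 2n/(n²−n'²) when n+n' is odd (it need not vanish on (0, π)).
  u² squared terms: (-1)²·∫sin(x)² dx = 1·π/2 = π/2;  (-2)²·∫cos(x)² dx = 4·π/2 = 2*π.
  u² cross terms: 2·(-1)·(-2)·∫sin(x)·cos(x) dx = 4·(0) = 0.
  So ∫_0^π u² dx = π/2 + 2*π + 0 = 5*π/2.
  (u')² squared terms: (-1)²·∫cos(x)² dx = 1·π/2 = π/2;  (2)²·∫sin(x)² dx = 4·π/2 = 2*π.
  (u')² cross terms: 2·(-1)·(2)·∫cos(x)·sin(x) dx = -4·(0) = 0.
  So ∫_0^π (u')² dx = π/2 + 2*π + 0 = 5*π/2.
||u||_{H^1}^2 = (5*π/2) + (5*π/2) = 5*π.


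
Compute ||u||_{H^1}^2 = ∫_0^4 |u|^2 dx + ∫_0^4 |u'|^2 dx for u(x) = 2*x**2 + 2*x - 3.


||u||_{H^1}^2 = 23788/15

The H^1 norm (squared) on an interval (0, L) is
  ||u||_{H^1}^2 = ∫_0^L u(x)^2 dx + ∫_0^L u'(x)^2 dx.
Compute u'(x) = 4*x + 2.
Then u(x)^2 = 4*x**4 + 8*x**3 - 8*x**2 - 12*x + 9 and u'(x)^2 = 16*x**2 + 16*x + 4.
Integrate each monomial from 0 to 4 using ∫_0^4 c·x^n dx = c·4^(n+1)/(n+1):
  ∫_0^4 u(x)^2 dx = ∫_0^4 (4*x^4 + 8*x^3 - 8*x^2 - 12*x + 9) dx. Term by term:
    ∫_0^4 4*x^4 dx = 4096/5;  ∫_0^4 8*x^3 dx = 512;  ∫_0^4 -8*x^2 dx = -512/3;
    ∫_0^4 -12*x dx = -96;  ∫_0^4 9 dx = 36.
  Sum: 4096/5 + 512 − 512/3 − 96 + 36 = 16508/15.
  ∫_0^4 u'(x)^2 dx = ∫_0^4 (16*x^2 + 16*x + 4) dx. Term by term:
    ∫_0^4 16*x^2 dx = 1024/3;  ∫_0^4 16*x dx = 128;  ∫_0^4 4 dx = 16.
  Sum: 1024/3 + 128 + 16 = 1456/3.
Adding: ||u||_{H^1}^2 = 16508/15 + 1456/3 = 23788/15.


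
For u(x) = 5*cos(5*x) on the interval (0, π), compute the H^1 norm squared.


||u||_{H^1(0,π)}^2 = 325*π

u'(x) = -25*sin(5*x).
Expand u² and (u')² and integrate term by term on (0, π), using: for integers n ≥ 1, ∫_0^π sin²(nx) dx = ∫_0^π cos²(nx) dx = π/2; for n ≠ n', ∫_0^π sin(nx)sin(n'x) dx = ∫_0^π cos(nx)cos(n'x) dx = 0; and by product-to-sum, ∫_0^π sin(nx)cos(n'x) dx = ½∫_0^π [sin((n+n')x) + sin((n−n')x)] dx, which is 0 when n+n' is even and 2n/(n²−n'²) when n+n' is odd (it need not vanish on (0, π)).
  u² squared terms: (5)²·∫cos(5x)² dx = 25·π/2 = 25*π/2.
  So ∫_0^π u² dx = 25*π/2.
  (u')² squared terms: (-25)²·∫sin(5x)² dx = 625·π/2 = 625*π/2.
  So ∫_0^π (u')² dx = 625*π/2.
||u||_{H^1}^2 = (25*π/2) + (625*π/2) = 325*π.


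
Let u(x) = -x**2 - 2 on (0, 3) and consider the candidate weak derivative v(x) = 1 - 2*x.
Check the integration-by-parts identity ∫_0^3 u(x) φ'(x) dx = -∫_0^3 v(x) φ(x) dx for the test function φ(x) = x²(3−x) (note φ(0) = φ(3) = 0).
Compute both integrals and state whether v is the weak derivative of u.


LHS = 243/10, RHS = 351/20. No, v is not the weak derivative of u.

u(x) = -x**2 - 2, classical derivative u'(x) = -2*x.
φ(x) = x²(3−x), so φ'(x) = 3*x*(2 - x).
Note φ(0) = φ(3) = 0, so the boundary term u·φ vanishes.
LHS = ∫_0^3 u(x) φ'(x) dx = ∫_0^3 (3*x^4 - 6*x^3 + 6*x^2 - 12*x) dx. Term by term:
  ∫_0^3 3*x^4 dx = 729/5;  ∫_0^3 -6*x^3 dx = -243/2;  ∫_0^3 6*x^2 dx = 54;
  ∫_0^3 -12*x dx = -54.
Sum: 729/5 − 243/2 + 54 − 54 = 243/10.
So LHS = 243/10.
∫_0^3 v(x) φ(x) dx = ∫_0^3 (2*x^4 - 7*x^3 + 3*x^2) dx. Term by term:
  ∫_0^3 2*x^4 dx = 486/5;  ∫_0^3 -7*x^3 dx = -567/4;  ∫_0^3 3*x^2 dx = 27.
Sum: 486/5 − 567/4 + 27 = -351/20.
So RHS = -∫_0^3 v(x) φ(x) dx = 351/20.
LHS − RHS = 27/4 ≠ 0, so the identity fails.
(For a valid weak derivative the identity must hold for EVERY test function, in particular this one. The failure shows v is NOT the weak derivative of u.)
Correct weak derivative would be u'(x) = -2*x.


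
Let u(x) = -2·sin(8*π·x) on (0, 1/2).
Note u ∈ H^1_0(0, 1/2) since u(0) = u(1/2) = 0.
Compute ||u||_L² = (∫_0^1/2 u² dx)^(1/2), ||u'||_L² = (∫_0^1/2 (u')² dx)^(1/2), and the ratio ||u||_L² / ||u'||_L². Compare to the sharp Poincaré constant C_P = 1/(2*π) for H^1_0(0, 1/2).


||u||_L² / ||u'||_L² = 1/(8*π) < C_P = 1/(2*π).

u(x) = -2·sin(8*π·x), so u'(x) = -16*π*cos(8*π*x).
Writing u(x) = A·sin(kπx/L) with A = -2 and k = 4, use ∫_0^L sin²(kπx/L) dx = L/2 and ∫_0^L cos²(kπx/L) dx = L/2.
u² = 4·sin²(8*π·x) and (u')² = 256*π^2·cos²(8*π·x), and each of sin², cos² integrates to L/2 = 1/4 over (0, 1/2).
∫_0^1/2 u² dx = 1, so ||u||_L² = 1.
∫_0^1/2 (u')² dx = 64*π^2, so ||u'||_L² = 8*π.
Ratio ||u||_L² / ||u'||_L² = 1/(8*π).
Sharp Poincaré constant on H^1_0(0, 1/2) is C_P = L/π = 1/(2*π), achieved by sin(2*π·x).
This is the k = 4 harmonic; the ratio L/(kπ) is strictly less than C_P = L/π, consistent with the sharp inequality ||u||_L² ≤ C_P ||u'||_L².


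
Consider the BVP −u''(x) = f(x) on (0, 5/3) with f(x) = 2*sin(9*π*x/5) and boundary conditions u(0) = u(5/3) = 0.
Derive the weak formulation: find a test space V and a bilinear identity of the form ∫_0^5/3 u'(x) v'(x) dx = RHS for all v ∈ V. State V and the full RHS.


V = H^1_0(0, 5/3) (so v(0) = v(5/3) = 0); weak form: ∫_0^5/3 u'v' dx = ∫_0^5/3 (2*sin(9*π*x/5)) v dx for all v ∈ V.

Multiply both sides by a test function v and integrate from 0 to 5/3:
  ∫_0^5/3 −u''(x) v(x) dx = ∫_0^5/3 f(x) v(x) dx.
Integrate the LHS by parts once:
  ∫_0^5/3 −u'' v dx = −[u'(x) v(x)]_0^5/3 + ∫_0^5/3 u'(x) v'(x) dx.
Thus ∫_0^5/3 u'(x) v'(x) dx = ∫_0^5/3 f(x) v(x) dx + [u'(x) v(x)]_0^5/3.
Choose V so that boundary terms are either known or forced to vanish.
u is Dirichlet: u(0) = u(5/3) = 0. Let V = H^1_0(0, 5/3); then v(0) = v(5/3) = 0, and [u' v]_0^5/3 = 0.
Weak formulation: find u (satisfying any essential BC) such that ∫_0^5/3 u'(x) v'(x) dx = ∫_0^5/3 f v dx for all v ∈ V.
Substituting f(x) = 2*sin(9*π*x/5), the right-hand side is ∫_0^5/3 (2*sin(9*π*x/5)) v dx.


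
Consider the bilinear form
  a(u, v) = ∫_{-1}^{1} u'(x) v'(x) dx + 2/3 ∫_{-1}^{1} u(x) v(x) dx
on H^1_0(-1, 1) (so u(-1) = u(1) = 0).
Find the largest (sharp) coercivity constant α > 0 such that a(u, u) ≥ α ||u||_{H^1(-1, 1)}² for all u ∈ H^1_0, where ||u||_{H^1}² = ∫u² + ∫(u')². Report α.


α = (8/3 + π^2)/(4 + π^2)

Coercivity of a(·,·) on H^1_0(-1, 1) means a(u, u) ≥ α ||u||_{H^1}² for every u ∈ H^1_0.
The interval has length L = 2, and Poincaré/coercivity depend only on L. Here a(u, u) = ∫(u')² + (2/3)·∫u².
Here 0 < c = 2/3 < 1. The condition a(u,u) ≥ α||u||_{H^1}² reads (1−α)∫(u')² ≥ (α−c)∫u². Any admissible α is ≤ 1 (rapidly oscillating u have ∫u²/∫(u')² → 0), and α = 1 would force 0 ≥ (1−c)∫u², impossible since c < 1; so 1−α > 0. By the sharp Poincaré inequality on H^1_0 of an interval of length L, ∫(u')² ≥ (π/L)²∫u² with equality for the first sine mode sin(π(x−x₀)/L) (x₀ the left endpoint), so the inequality holds for all u iff (1−α)(π/L)² ≥ α − c, i.e. α ≤ ((π/L)² + c)/((π/L)² + 1) = (1 + c(L/π)²)/(1 + (L/π)²). With (π/L)² = π^2/4 and c = 2/3, the largest admissible constant is α = ((π/L)² + c)/((π/L)² + 1).
Simplifying, α = (8/3 + π^2)/(4 + π^2).


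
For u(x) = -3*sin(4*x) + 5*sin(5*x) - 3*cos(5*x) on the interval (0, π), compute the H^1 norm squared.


||u||_{H^1(0,π)}^2 = -416 + 1037*π/2

u'(x) = 15*sin(5*x) - 12*cos(4*x) + 25*cos(5*x).
Expand u² and (u')² and integrate term by term on (0, π), using: for integers n ≥ 1, ∫_0^π sin²(nx) dx = ∫_0^π cos²(nx) dx = π/2; for n ≠ n', ∫_0^π sin(nx)sin(n'x) dx = ∫_0^π cos(nx)cos(n'x) dx = 0; and by product-to-sum, ∫_0^π sin(nx)cos(n'x) dx = ½∫_0^π [sin((n+n')x) + sin((n−n')x)] dx, which is 0 when n+n' is even and 2n/(n²−n'²) when n+n' is odd (it need not vanish on (0, π)).
  u² squared terms: (-3)²·∫cos(5x)² dx = 9·π/2 = 9*π/2;  (-3)²·∫sin(4x)² dx = 9·π/2 = 9*π/2;  (5)²·∫sin(5x)² dx = 25·π/2 = 25*π/2.
  u² cross terms: 2·(-3)·(-3)·∫cos(5x)·sin(4x) dx = 18·(-8/9) = -16;  2·(-3)·(5)·∫cos(5x)·sin(5x) dx = -30·(0) = 0;  2·(-3)·(5)·∫sin(4x)·sin(5x) dx = -30·(0) = 0.
  So ∫_0^π u² dx = 9*π/2 + 9*π/2 + 25*π/2 − 16 + 0 + 0 = -16 + 43*π/2.
  (u')² squared terms: (-12)²·∫cos(4x)² dx = 144·π/2 = 72*π;  (15)²·∫sin(5x)² dx = 225·π/2 = 225*π/2;  (25)²·∫cos(5x)² dx = 625·π/2 = 625*π/2.
  (u')² cross terms: 2·(-12)·(15)·∫cos(4x)·sin(5x) dx = -360·(10/9) = -400;  2·(-12)·(25)·∫cos(4x)·cos(5x) dx = -600·(0) = 0;  2·(15)·(25)·∫sin(5x)·cos(5x) dx = 750·(0) = 0.
  So ∫_0^π (u')² dx = 72*π + 225*π/2 + 625*π/2 − 400 + 0 + 0 = -400 + 497*π.
||u||_{H^1}^2 = (-16 + 43*π/2) + (-400 + 497*π) = -416 + 1037*π/2.


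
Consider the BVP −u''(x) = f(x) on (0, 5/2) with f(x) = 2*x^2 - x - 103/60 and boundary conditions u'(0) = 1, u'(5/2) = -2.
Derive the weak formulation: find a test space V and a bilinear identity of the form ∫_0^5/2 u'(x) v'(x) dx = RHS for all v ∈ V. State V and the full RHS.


V = H^1(0, 5/2) (v unrestricted at boundary; u is determined up to an additive constant); weak form: ∫_0^5/2 u'v' dx = ∫_0^5/2 (2*x^2 - x - 103/60) v dx − 2·v(5/2) − v(0) for all v ∈ V.

Multiply both sides by a test function v and integrate from 0 to 5/2:
  ∫_0^5/2 −u''(x) v(x) dx = ∫_0^5/2 f(x) v(x) dx.
Integrate the LHS by parts once:
  ∫_0^5/2 −u'' v dx = −[u'(x) v(x)]_0^5/2 + ∫_0^5/2 u'(x) v'(x) dx.
Thus ∫_0^5/2 u'(x) v'(x) dx = ∫_0^5/2 f(x) v(x) dx + [u'(x) v(x)]_0^5/2.
Choose V so that boundary terms are either known or forced to vanish.
u has inhomogeneous Neumann u'(0) = 1, u'(5/2) = -2. [u' v]_0^5/2 = (-2)·v(5/2) − (1)·v(0) = − 2·v(5/2) − v(0). Take V = H^1(0, 5/2); boundary term becomes part of RHS.
Weak formulation: find u (satisfying any essential BC) such that ∫_0^5/2 u'(x) v'(x) dx = ∫_0^5/2 f v dx − 2·v(5/2) − v(0) for all v ∈ V (Neumann data are natural BCs: they enter the RHS as boundary terms).
Substituting f(x) = 2*x^2 - x - 103/60, the right-hand side is ∫_0^5/2 (2*x^2 - x - 103/60) v dx − 2·v(5/2) − v(0).
Compatibility check (pure Neumann): taking v ≡ 1 ∈ V gives 0 = ∫_0^5/2 f dx + (-2) − (1), i.e. ∫_0^5/2 f dx must equal u'(0) − u'(5/2) = 3. Indeed ∫_0^5/2 (2*x^2 - x - 103/60) dx = 3, so the data are compatible. The solution is then unique only up to an additive constant (fix it e.g. by requiring ∫_0^5/2 u dx = 0).


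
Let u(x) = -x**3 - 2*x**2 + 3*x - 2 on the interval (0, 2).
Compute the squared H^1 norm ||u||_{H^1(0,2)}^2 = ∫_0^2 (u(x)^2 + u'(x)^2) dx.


||u||_{H^1}^2 = 17194/105

The H^1 norm (squared) on an interval (0, L) is
  ||u||_{H^1}^2 = ∫_0^L u(x)^2 dx + ∫_0^L u'(x)^2 dx.
Compute u'(x) = -3*x**2 - 4*x + 3.
Then u(x)^2 = x**6 + 4*x**5 - 2*x**4 - 8*x**3 + 17*x**2 - 12*x + 4 and u'(x)^2 = 9*x**4 + 24*x**3 - 2*x**2 - 24*x + 9.
Integrate each monomial from 0 to 2 using ∫_0^2 c·x^n dx = c·2^(n+1)/(n+1):
  ∫_0^2 u(x)^2 dx = ∫_0^2 (x^6 + 4*x^5 - 2*x^4 - 8*x^3 + 17*x^2 - 12*x + 4) dx. Term by term:
    ∫_0^2 x^6 dx = 128/7;  ∫_0^2 4*x^5 dx = 128/3;  ∫_0^2 -2*x^4 dx = -64/5;
    ∫_0^2 -8*x^3 dx = -32;  ∫_0^2 17*x^2 dx = 136/3;  ∫_0^2 -12*x dx = -24;
    ∫_0^2 4 dx = 8.
  Sum: 128/7 + 128/3 − 64/5 − 32 + 136/3 − 24 + 8 = 1592/35.
  ∫_0^2 u'(x)^2 dx = ∫_0^2 (9*x^4 + 24*x^3 - 2*x^2 - 24*x + 9) dx. Term by term:
    ∫_0^2 9*x^4 dx = 288/5;  ∫_0^2 24*x^3 dx = 96;  ∫_0^2 -2*x^2 dx = -16/3;
    ∫_0^2 -24*x dx = -48;  ∫_0^2 9 dx = 18.
  Sum: 288/5 + 96 − 16/3 − 48 + 18 = 1774/15.
Adding: ||u||_{H^1}^2 = 1592/35 + 1774/15 = 17194/105.


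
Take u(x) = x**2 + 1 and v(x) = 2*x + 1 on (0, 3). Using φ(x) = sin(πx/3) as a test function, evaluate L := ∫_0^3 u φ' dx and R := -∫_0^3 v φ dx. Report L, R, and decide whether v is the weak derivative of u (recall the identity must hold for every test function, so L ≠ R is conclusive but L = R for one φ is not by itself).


LHS = -18/π, RHS = -24/π. No, v is not the weak derivative of u.

u(x) = x**2 + 1, classical derivative u'(x) = 2*x.
φ(x) = sin(πx/3), so φ'(x) = π*cos(π*x/3)/3.
Note φ(0) = φ(3) = 0, so the boundary term u·φ vanishes.
LHS = ∫_0^3 u(x) φ'(x) dx = ∫_0^3 (π*x^2*cos(π*x/3)/3 + π*cos(π*x/3)/3) dx. Term by term:
  ∫_0^3 π*cos(π*x/3)/3 dx = 0;  ∫_0^3 π*x^2*cos(π*x/3)/3 dx = -18/π.
Sum: 0 − 18/π = -18/π.
So LHS = -18/π.
∫_0^3 v(x) φ(x) dx = ∫_0^3 (2*x*sin(π*x/3) + sin(π*x/3)) dx. Term by term:
  ∫_0^3 2*x*sin(π*x/3) dx = 18/π;  ∫_0^3 sin(π*x/3) dx = 6/π.
Sum: 18/π + 6/π = 24/π.
So RHS = -∫_0^3 v(x) φ(x) dx = -24/π.
LHS − RHS = 6/π ≠ 0, so the identity fails.
(For a valid weak derivative the identity must hold for EVERY test function, in particular this one. The failure shows v is NOT the weak derivative of u.)
Correct weak derivative would be u'(x) = 2*x.


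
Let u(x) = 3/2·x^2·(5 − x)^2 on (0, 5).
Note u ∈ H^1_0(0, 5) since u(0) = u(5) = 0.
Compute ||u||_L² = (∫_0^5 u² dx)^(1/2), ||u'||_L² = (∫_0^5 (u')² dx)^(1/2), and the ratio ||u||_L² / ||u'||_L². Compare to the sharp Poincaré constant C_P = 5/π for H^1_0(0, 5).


||u||_L² / ||u'||_L² = 5*sqrt(3)/6 < C_P = 5/π.

u(x) = 3/2·x^2·(5 − x)^2, so u'(x) = 3*x*(x - 5)*(2*x - 5).
u(x) = 3/2·x^2·(5 − x)^2 vanishes at x = 0 and x = 5, so u ∈ H^1_0(0, 5). Differentiate via the product rule and integrate the resulting polynomials term by term.
  ∫_0^5 u² dx = ∫_0^5 (9*x^8/4 - 45*x^7 + 675*x^6/2 - 1125*x^5 + 5625*x^4/4) dx. Term by term:
    ∫_0^5 9*x^8/4 dx = 1953125/4;  ∫_0^5 -45*x^7 dx = -17578125/8;  ∫_0^5 675*x^6/2 dx = 52734375/14;
    ∫_0^5 -1125*x^5 dx = -5859375/2;  ∫_0^5 5625*x^4/4 dx = 3515625/4.
  Sum: 1953125/4 − 17578125/8 + 52734375/14 − 5859375/2 + 3515625/4 = 390625/56.
  ∫_0^5 (u')² dx = ∫_0^5 (36*x^6 - 540*x^5 + 2925*x^4 - 6750*x^3 + 5625*x^2) dx. Term by term:
    ∫_0^5 36*x^6 dx = 2812500/7;  ∫_0^5 -540*x^5 dx = -1406250;  ∫_0^5 2925*x^4 dx = 1828125;
    ∫_0^5 -6750*x^3 dx = -2109375/2;  ∫_0^5 5625*x^2 dx = 234375.
  Sum: 2812500/7 − 1406250 + 1828125 − 2109375/2 + 234375 = 46875/14.
∫_0^5 u² dx = 390625/56, so ||u||_L² = 625*sqrt(14)/28.
∫_0^5 (u')² dx = 46875/14, so ||u'||_L² = 125*sqrt(42)/14.
Ratio ||u||_L² / ||u'||_L² = 5*sqrt(3)/6.
Sharp Poincaré constant on H^1_0(0, 5) is C_P = L/π = 5/π, achieved by sin(π/5·x).
A polynomial bump cannot attain the sharp Poincaré constant (only the first sine eigenfunction does), so the ratio is strictly less than C_P, consistent with ||u||_L² ≤ C_P ||u'||_L².


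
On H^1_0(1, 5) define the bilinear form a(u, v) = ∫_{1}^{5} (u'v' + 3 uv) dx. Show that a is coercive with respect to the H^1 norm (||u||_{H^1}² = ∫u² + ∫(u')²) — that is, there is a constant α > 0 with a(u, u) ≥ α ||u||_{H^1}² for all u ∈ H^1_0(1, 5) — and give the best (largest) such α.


α = 1

Coercivity of a(·,·) on H^1_0(1, 5) means a(u, u) ≥ α ||u||_{H^1}² for every u ∈ H^1_0.
The interval has length L = 4, and Poincaré/coercivity depend only on L. Here a(u, u) = ∫(u')² + (3)·∫u².
Here c = 3 ≥ 1, so a(u,u) = ∫(u')² + c∫u² ≥ ∫(u')² + ∫u² = ||u||_{H^1}², i.e. α = 1 works. No larger α is possible: a(u,u) ≥ α||u||_{H^1}² means (1−α)∫(u')² ≥ (α−c)∫u², and for the modes u_n = sin(nπ(x−x₀)/L) (x₀ the left endpoint) one has ∫u_n²/∫(u_n')² = (L/(nπ))² → 0, so a(u_n,u_n)/||u_n||_{H^1}² → 1. Hence the optimal constant is α = 1.
Therefore α = 1.


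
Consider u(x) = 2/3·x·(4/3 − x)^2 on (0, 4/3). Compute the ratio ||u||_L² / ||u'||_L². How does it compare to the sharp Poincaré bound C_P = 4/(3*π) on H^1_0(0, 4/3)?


||u||_L² / ||u'||_L² = 2*sqrt(14)/21 < C_P = 4/(3*π).

u(x) = 2/3·x·(4/3 − x)^2, so u'(x) = 2*x^2 - 32*x/9 + 32/27.
u(x) = 2/3·x·(4/3 − x)^2 vanishes at x = 0 and x = 4/3, so u ∈ H^1_0(0, 4/3). Differentiate via the product rule and integrate the resulting polynomials term by term.
  ∫_0^4/3 u² dx = ∫_0^4/3 (4*x^6/9 - 64*x^5/27 + 128*x^4/27 - 1024*x^3/243 + 1024*x^2/729) dx. Term by term:
    ∫_0^4/3 4*x^6/9 dx = 65536/137781;  ∫_0^4/3 -64*x^5/27 dx = -131072/59049;  ∫_0^4/3 128*x^4/27 dx = 131072/32805;
    ∫_0^4/3 -1024*x^3/243 dx = -65536/19683;  ∫_0^4/3 1024*x^2/729 dx = 65536/59049.
  Sum: 65536/137781 − 131072/59049 + 131072/32805 − 65536/19683 + 65536/59049 = 65536/2066715.
  ∫_0^4/3 (u')² dx = ∫_0^4/3 (4*x^4 - 128*x^3/9 + 1408*x^2/81 - 2048*x/243 + 1024/729) dx. Term by term:
    ∫_0^4/3 4*x^4 dx = 4096/1215;  ∫_0^4/3 -128*x^3/9 dx = -8192/729;  ∫_0^4/3 1408*x^2/81 dx = 90112/6561;
    ∫_0^4/3 -2048*x/243 dx = -16384/2187;  ∫_0^4/3 1024/729 dx = 4096/2187.
  Sum: 4096/1215 − 8192/729 + 90112/6561 − 16384/2187 + 4096/2187 = 8192/32805.
∫_0^4/3 u² dx = 65536/2066715, so ||u||_L² = 256*sqrt(35)/8505.
∫_0^4/3 (u')² dx = 8192/32805, so ||u'||_L² = 64*sqrt(10)/405.
Ratio ||u||_L² / ||u'||_L² = 2*sqrt(14)/21.
Sharp Poincaré constant on H^1_0(0, 4/3) is C_P = L/π = 4/(3*π), achieved by sin(3*π/4·x).
A polynomial bump cannot attain the sharp Poincaré constant (only the first sine eigenfunction does), so the ratio is strictly less than C_P, consistent with ||u||_L² ≤ C_P ||u'||_L².


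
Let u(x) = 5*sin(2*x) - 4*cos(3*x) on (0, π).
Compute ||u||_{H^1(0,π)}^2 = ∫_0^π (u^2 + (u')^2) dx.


||u||_{H^1(0,π)}^2 = 320 + 285*π/2

u'(x) = 12*sin(3*x) + 10*cos(2*x).
Expand u² and (u')² and integrate term by term on (0, π), using: for integers n ≥ 1, ∫_0^π sin²(nx) dx = ∫_0^π cos²(nx) dx = π/2; for n ≠ n', ∫_0^π sin(nx)sin(n'x) dx = ∫_0^π cos(nx)cos(n'x) dx = 0; and by product-to-sum, ∫_0^π sin(nx)cos(n'x) dx = ½∫_0^π [sin((n+n')x) + sin((n−n')x)] dx, which is 0 when n+n' is even and 2n/(n²−n'²) when n+n' is odd (it need not vanish on (0, π)).
  u² squared terms: (-4)²·∫cos(3x)² dx = 16·π/2 = 8*π;  (5)²·∫sin(2x)² dx = 25·π/2 = 25*π/2.
  u² cross terms: 2·(-4)·(5)·∫cos(3x)·sin(2x) dx = -40·(-4/5) = 32.
  So ∫_0^π u² dx = 8*π + 25*π/2 + 32 = 32 + 41*π/2.
  (u')² squared terms: (10)²·∫cos(2x)² dx = 100·π/2 = 50*π;  (12)²·∫sin(3x)² dx = 144·π/2 = 72*π.
  (u')² cross terms: 2·(10)·(12)·∫cos(2x)·sin(3x) dx = 240·(6/5) = 288.
  So ∫_0^π (u')² dx = 50*π + 72*π + 288 = 288 + 122*π.
||u||_{H^1}^2 = (32 + 41*π/2) + (288 + 122*π) = 320 + 285*π/2.


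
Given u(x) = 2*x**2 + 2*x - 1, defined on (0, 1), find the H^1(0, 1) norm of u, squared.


||u||_{H^1}^2 = 287/15

The H^1 norm (squared) on an interval (0, L) is
  ||u||_{H^1}^2 = ∫_0^L u(x)^2 dx + ∫_0^L u'(x)^2 dx.
Compute u'(x) = 4*x + 2.
Then u(x)^2 = 4*x**4 + 8*x**3 - 4*x + 1 and u'(x)^2 = 16*x**2 + 16*x + 4.
Integrate each monomial from 0 to 1 using ∫_0^1 c·x^n dx = c·1^(n+1)/(n+1):
  ∫_0^1 u(x)^2 dx = ∫_0^1 (4*x^4 + 8*x^3 - 4*x + 1) dx. Term by term:
    ∫_0^1 4*x^4 dx = 4/5;  ∫_0^1 8*x^3 dx = 2;  ∫_0^1 -4*x dx = -2;
    ∫_0^1 1 dx = 1.
  Sum: 4/5 + 2 − 2 + 1 = 9/5.
  ∫_0^1 u'(x)^2 dx = ∫_0^1 (16*x^2 + 16*x + 4) dx. Term by term:
    ∫_0^1 16*x^2 dx = 16/3;  ∫_0^1 16*x dx = 8;  ∫_0^1 4 dx = 4.
  Sum: 16/3 + 8 + 4 = 52/3.
Adding: ||u||_{H^1}^2 = 9/5 + 52/3 = 287/15.


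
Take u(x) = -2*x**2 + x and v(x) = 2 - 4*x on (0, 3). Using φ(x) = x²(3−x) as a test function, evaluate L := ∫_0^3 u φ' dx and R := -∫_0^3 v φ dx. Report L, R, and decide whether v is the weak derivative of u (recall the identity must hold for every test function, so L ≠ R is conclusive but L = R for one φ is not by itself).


LHS = 837/20, RHS = 351/10. No, v is not the weak derivative of u.

u(x) = -2*x**2 + x, classical derivative u'(x) = 1 - 4*x.
φ(x) = x²(3−x), so φ'(x) = 3*x*(2 - x).
Note φ(0) = φ(3) = 0, so the boundary term u·φ vanishes.
LHS = ∫_0^3 u(x) φ'(x) dx = ∫_0^3 (6*x^4 - 15*x^3 + 6*x^2) dx. Term by term:
  ∫_0^3 6*x^4 dx = 1458/5;  ∫_0^3 -15*x^3 dx = -1215/4;  ∫_0^3 6*x^2 dx = 54.
Sum: 1458/5 − 1215/4 + 54 = 837/20.
So LHS = 837/20.
∫_0^3 v(x) φ(x) dx = ∫_0^3 (4*x^4 - 14*x^3 + 6*x^2) dx. Term by term:
  ∫_0^3 4*x^4 dx = 972/5;  ∫_0^3 -14*x^3 dx = -567/2;  ∫_0^3 6*x^2 dx = 54.
Sum: 972/5 − 567/2 + 54 = -351/10.
So RHS = -∫_0^3 v(x) φ(x) dx = 351/10.
LHS − RHS = 27/4 ≠ 0, so the identity fails.
(For a valid weak derivative the identity must hold for EVERY test function, in particular this one. The failure shows v is NOT the weak derivative of u.)
Correct weak derivative would be u'(x) = 1 - 4*x.


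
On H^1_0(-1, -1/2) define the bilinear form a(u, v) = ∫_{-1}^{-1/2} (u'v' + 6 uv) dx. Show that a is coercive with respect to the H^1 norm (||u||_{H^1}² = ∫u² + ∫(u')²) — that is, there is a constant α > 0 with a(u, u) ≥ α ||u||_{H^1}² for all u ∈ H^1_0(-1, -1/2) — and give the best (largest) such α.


α = 1

Coercivity of a(·,·) on H^1_0(-1, -1/2) means a(u, u) ≥ α ||u||_{H^1}² for every u ∈ H^1_0.
The interval has length L = 1/2, and Poincaré/coercivity depend only on L. Here a(u, u) = ∫(u')² + (6)·∫u².
Here c = 6 ≥ 1, so a(u,u) = ∫(u')² + c∫u² ≥ ∫(u')² + ∫u² = ||u||_{H^1}², i.e. α = 1 works. No larger α is possible: a(u,u) ≥ α||u||_{H^1}² means (1−α)∫(u')² ≥ (α−c)∫u², and for the modes u_n = sin(nπ(x−x₀)/L) (x₀ the left endpoint) one has ∫u_n²/∫(u_n')² = (L/(nπ))² → 0, so a(u_n,u_n)/||u_n||_{H^1}² → 1. Hence the optimal constant is α = 1.
Therefore α = 1.


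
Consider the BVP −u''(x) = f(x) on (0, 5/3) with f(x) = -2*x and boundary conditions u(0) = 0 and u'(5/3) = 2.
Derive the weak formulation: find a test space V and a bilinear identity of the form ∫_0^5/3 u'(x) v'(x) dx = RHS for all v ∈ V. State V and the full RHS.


V = {v ∈ H^1(0, 5/3) : v(0) = 0} (test functions vanish at x = 0 where u is specified); weak form: ∫_0^5/3 u'v' dx = ∫_0^5/3 (-2*x) v dx + 2·v(5/3) for all v ∈ V.

Multiply both sides by a test function v and integrate from 0 to 5/3:
  ∫_0^5/3 −u''(x) v(x) dx = ∫_0^5/3 f(x) v(x) dx.
Integrate the LHS by parts once:
  ∫_0^5/3 −u'' v dx = −[u'(x) v(x)]_0^5/3 + ∫_0^5/3 u'(x) v'(x) dx.
Thus ∫_0^5/3 u'(x) v'(x) dx = ∫_0^5/3 f(x) v(x) dx + [u'(x) v(x)]_0^5/3.
Choose V so that boundary terms are either known or forced to vanish.
Mixed BC: u(0) = 0 (Dirichlet) and u'(5/3) = 2 (Neumann). Define V = {v ∈ H^1(0, 5/3) : v(0) = 0}. Then [u' v]_0^5/3 = u'(5/3)·v(5/3) − u'(0)·0 = 2·v(5/3).
Weak formulation: find u (satisfying any essential BC) such that ∫_0^5/3 u'(x) v'(x) dx = ∫_0^5/3 f v dx + 2·v(5/3) for all v ∈ V (Dirichlet at 0 absorbed into V; Neumann datum at x = 5/3 contributes the boundary term).
Substituting f(x) = -2*x, the right-hand side is ∫_0^5/3 (-2*x) v dx + 2·v(5/3).


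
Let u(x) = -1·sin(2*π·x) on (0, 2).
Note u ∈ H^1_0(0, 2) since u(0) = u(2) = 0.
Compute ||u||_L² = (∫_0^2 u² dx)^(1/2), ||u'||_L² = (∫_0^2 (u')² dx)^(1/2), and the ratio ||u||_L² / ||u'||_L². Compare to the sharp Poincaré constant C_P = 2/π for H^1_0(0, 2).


||u||_L² / ||u'||_L² = 1/(2*π) < C_P = 2/π.

u(x) = -1·sin(2*π·x), so u'(x) = -2*π*cos(2*π*x).
Writing u(x) = A·sin(kπx/L) with A = -1 and k = 4, use ∫_0^L sin²(kπx/L) dx = L/2 and ∫_0^L cos²(kπx/L) dx = L/2.
u² = 1·sin²(2*π·x) and (u')² = 4*π^2·cos²(2*π·x), and each of sin², cos² integrates to L/2 = 1 over (0, 2).
∫_0^2 u² dx = 1, so ||u||_L² = 1.
∫_0^2 (u')² dx = 4*π^2, so ||u'||_L² = 2*π.
Ratio ||u||_L² / ||u'||_L² = 1/(2*π).
Sharp Poincaré constant on H^1_0(0, 2) is C_P = L/π = 2/π, achieved by sin(π/2·x).
This is the k = 4 harmonic; the ratio L/(kπ) is strictly less than C_P = L/π, consistent with the sharp inequality ||u||_L² ≤ C_P ||u'||_L².


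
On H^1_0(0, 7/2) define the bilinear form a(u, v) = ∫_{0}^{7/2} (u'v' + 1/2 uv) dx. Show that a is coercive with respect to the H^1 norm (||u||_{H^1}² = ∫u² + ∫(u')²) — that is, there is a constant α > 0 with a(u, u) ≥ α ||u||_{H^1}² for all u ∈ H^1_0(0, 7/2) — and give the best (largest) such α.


α = (49 + 8*π^2)/(2*(4*π^2 + 49))

Coercivity of a(·,·) on H^1_0(0, 7/2) means a(u, u) ≥ α ||u||_{H^1}² for every u ∈ H^1_0.
The interval has length L = 7/2, and Poincaré/coercivity depend only on L. Here a(u, u) = ∫(u')² + (1/2)·∫u².
Here 0 < c = 1/2 < 1. The condition a(u,u) ≥ α||u||_{H^1}² reads (1−α)∫(u')² ≥ (α−c)∫u². Any admissible α is ≤ 1 (rapidly oscillating u have ∫u²/∫(u')² → 0), and α = 1 would force 0 ≥ (1−c)∫u², impossible since c < 1; so 1−α > 0. By the sharp Poincaré inequality on H^1_0 of an interval of length L, ∫(u')² ≥ (π/L)²∫u² with equality for the first sine mode sin(π(x−x₀)/L) (x₀ the left endpoint), so the inequality holds for all u iff (1−α)(π/L)² ≥ α − c, i.e. α ≤ ((π/L)² + c)/((π/L)² + 1) = (1 + c(L/π)²)/(1 + (L/π)²). With (π/L)² = 4*π^2/49 and c = 1/2, the largest admissible constant is α = ((π/L)² + c)/((π/L)² + 1).
Simplifying, α = (49 + 8*π^2)/(2*(4*π^2 + 49)).


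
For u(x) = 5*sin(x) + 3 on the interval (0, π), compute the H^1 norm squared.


||u||_{H^1(0,π)}^2 = 60 + 34*π

u'(x) = 5*cos(x).
Expand u² and (u')² and integrate term by term on (0, π), using: for integers n ≥ 1, ∫_0^π sin²(nx) dx = ∫_0^π cos²(nx) dx = π/2; for n ≠ n', ∫_0^π sin(nx)sin(n'x) dx = ∫_0^π cos(nx)cos(n'x) dx = 0; and by product-to-sum, ∫_0^π sin(nx)cos(n'x) dx = ½∫_0^π [sin((n+n')x) + sin((n−n')x)] dx, which is 0 when n+n' is even and 2n/(n²−n'²) when n+n' is odd (it need not vanish on (0, π)). For the constant mode: ∫_0^π 1 dx = π, ∫_0^π cos(nx) dx = 0, ∫_0^π sin(nx) dx = (1−(−1)^n)/n.
  u² squared terms: (3)²·∫1 dx = 9·π = 9*π;  (5)²·∫sin(x)² dx = 25·π/2 = 25*π/2.
  u² cross terms: 2·(3)·(5)·∫1·sin(x) dx = 30·(2) = 60.
  So ∫_0^π u² dx = 9*π + 25*π/2 + 60 = 60 + 43*π/2.
  (u')² squared terms: (5)²·∫cos(x)² dx = 25·π/2 = 25*π/2.
  So ∫_0^π (u')² dx = 25*π/2.
||u||_{H^1}^2 = (60 + 43*π/2) + (25*π/2) = 60 + 34*π.


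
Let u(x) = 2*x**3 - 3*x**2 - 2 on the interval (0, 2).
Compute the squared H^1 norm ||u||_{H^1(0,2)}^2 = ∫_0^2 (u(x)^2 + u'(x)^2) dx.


||u||_{H^1}^2 = 344/7

The H^1 norm (squared) on an interval (0, L) is
  ||u||_{H^1}^2 = ∫_0^L u(x)^2 dx + ∫_0^L u'(x)^2 dx.
Compute u'(x) = 6*x**2 - 6*x.
Then u(x)^2 = 4*x**6 - 12*x**5 + 9*x**4 - 8*x**3 + 12*x**2 + 4 and u'(x)^2 = 36*x**4 - 72*x**3 + 36*x**2.
Integrate each monomial from 0 to 2 using ∫_0^2 c·x^n dx = c·2^(n+1)/(n+1):
  ∫_0^2 u(x)^2 dx = ∫_0^2 (4*x^6 - 12*x^5 + 9*x^4 - 8*x^3 + 12*x^2 + 4) dx. Term by term:
    ∫_0^2 4*x^6 dx = 512/7;  ∫_0^2 -12*x^5 dx = -128;  ∫_0^2 9*x^4 dx = 288/5;
    ∫_0^2 -8*x^3 dx = -32;  ∫_0^2 12*x^2 dx = 32;  ∫_0^2 4 dx = 8.
  Sum: 512/7 − 128 + 288/5 − 32 + 32 + 8 = 376/35.
  ∫_0^2 u'(x)^2 dx = ∫_0^2 (36*x^4 - 72*x^3 + 36*x^2) dx. Term by term:
    ∫_0^2 36*x^4 dx = 1152/5;  ∫_0^2 -72*x^3 dx = -288;  ∫_0^2 36*x^2 dx = 96.
  Sum: 1152/5 − 288 + 96 = 192/5.
Adding: ||u||_{H^1}^2 = 376/35 + 192/5 = 344/7.


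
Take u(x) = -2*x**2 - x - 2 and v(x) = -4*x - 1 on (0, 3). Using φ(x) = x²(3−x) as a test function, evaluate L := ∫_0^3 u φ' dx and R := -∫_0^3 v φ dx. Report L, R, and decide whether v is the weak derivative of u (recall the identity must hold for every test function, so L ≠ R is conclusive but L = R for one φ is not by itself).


LHS = 1107/20, RHS = 1107/20. Yes, v = u' weakly.

u(x) = -2*x**2 - x - 2, classical derivative u'(x) = -4*x - 1.
φ(x) = x²(3−x), so φ'(x) = 3*x*(2 - x).
Note φ(0) = φ(3) = 0, so the boundary term u·φ vanishes.
LHS = ∫_0^3 u(x) φ'(x) dx = ∫_0^3 (6*x^4 - 9*x^3 - 12*x) dx. Term by term:
  ∫_0^3 6*x^4 dx = 1458/5;  ∫_0^3 -9*x^3 dx = -729/4;  ∫_0^3 -12*x dx = -54.
Sum: 1458/5 − 729/4 − 54 = 1107/20.
So LHS = 1107/20.
∫_0^3 v(x) φ(x) dx = ∫_0^3 (4*x^4 - 11*x^3 - 3*x^2) dx. Term by term:
  ∫_0^3 4*x^4 dx = 972/5;  ∫_0^3 -11*x^3 dx = -891/4;  ∫_0^3 -3*x^2 dx = -27.
Sum: 972/5 − 891/4 − 27 = -1107/20.
So RHS = -∫_0^3 v(x) φ(x) dx = 1107/20.
LHS = RHS, so the identity holds for this test φ.
Moreover u is smooth here and v(x) = u'(x) = -4*x - 1 pointwise, so the identity holds for every test function. Hence v is the weak derivative of u.


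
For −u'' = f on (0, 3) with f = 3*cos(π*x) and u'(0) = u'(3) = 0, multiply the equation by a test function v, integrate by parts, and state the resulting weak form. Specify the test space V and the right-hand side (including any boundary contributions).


V = H^1(0, 3) (no boundary constraint on v; u is determined up to an additive constant); weak form: ∫_0^3 u'v' dx = ∫_0^3 (3*cos(π*x)) v dx for all v ∈ V.

Multiply both sides by a test function v and integrate from 0 to 3:
  ∫_0^3 −u''(x) v(x) dx = ∫_0^3 f(x) v(x) dx.
Integrate the LHS by parts once:
  ∫_0^3 −u'' v dx = −[u'(x) v(x)]_0^3 + ∫_0^3 u'(x) v'(x) dx.
Thus ∫_0^3 u'(x) v'(x) dx = ∫_0^3 f(x) v(x) dx + [u'(x) v(x)]_0^3.
Choose V so that boundary terms are either known or forced to vanish.
u has homogeneous Neumann: u'(0) = u'(3) = 0. So [u' v]_0^3 = 0·v(3) − 0·v(0) = 0 for any v; take V = H^1(0, 3).
Weak formulation: find u (satisfying any essential BC) such that ∫_0^3 u'(x) v'(x) dx = ∫_0^3 f v dx for all v ∈ V (homogeneous Neumann, so boundary terms vanish).
Substituting f(x) = 3*cos(π*x), the right-hand side is ∫_0^3 (3*cos(π*x)) v dx.
Compatibility check (pure Neumann): taking v ≡ 1 ∈ V gives 0 = ∫_0^3 f dx + (0) − (0), i.e. ∫_0^3 f dx must equal u'(0) − u'(3) = 0. Indeed ∫_0^3 (3*cos(π*x)) dx = 0, so the data are compatible. The solution is then unique only up to an additive constant (fix it e.g. by requiring ∫_0^3 u dx = 0).
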